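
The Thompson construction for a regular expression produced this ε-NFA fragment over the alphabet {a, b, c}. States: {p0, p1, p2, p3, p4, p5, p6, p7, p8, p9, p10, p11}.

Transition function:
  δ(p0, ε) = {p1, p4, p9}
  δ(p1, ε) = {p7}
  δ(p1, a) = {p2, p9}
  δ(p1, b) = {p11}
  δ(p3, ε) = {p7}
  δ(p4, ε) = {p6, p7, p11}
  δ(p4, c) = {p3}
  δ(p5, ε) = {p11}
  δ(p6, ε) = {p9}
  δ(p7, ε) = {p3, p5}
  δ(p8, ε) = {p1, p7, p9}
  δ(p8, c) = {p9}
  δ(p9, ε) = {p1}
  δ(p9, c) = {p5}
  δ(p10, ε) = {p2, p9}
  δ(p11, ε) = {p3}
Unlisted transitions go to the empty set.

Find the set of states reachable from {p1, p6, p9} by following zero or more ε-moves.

{p1, p3, p5, p6, p7, p9, p11}

Start with {p1, p6, p9}.
From p1 via ε: add p7.
From p7 via ε: add p3, p5.
From p5 via ε: add p11.
No new states can be added; the closed set is {p1, p3, p5, p6, p7, p9, p11}.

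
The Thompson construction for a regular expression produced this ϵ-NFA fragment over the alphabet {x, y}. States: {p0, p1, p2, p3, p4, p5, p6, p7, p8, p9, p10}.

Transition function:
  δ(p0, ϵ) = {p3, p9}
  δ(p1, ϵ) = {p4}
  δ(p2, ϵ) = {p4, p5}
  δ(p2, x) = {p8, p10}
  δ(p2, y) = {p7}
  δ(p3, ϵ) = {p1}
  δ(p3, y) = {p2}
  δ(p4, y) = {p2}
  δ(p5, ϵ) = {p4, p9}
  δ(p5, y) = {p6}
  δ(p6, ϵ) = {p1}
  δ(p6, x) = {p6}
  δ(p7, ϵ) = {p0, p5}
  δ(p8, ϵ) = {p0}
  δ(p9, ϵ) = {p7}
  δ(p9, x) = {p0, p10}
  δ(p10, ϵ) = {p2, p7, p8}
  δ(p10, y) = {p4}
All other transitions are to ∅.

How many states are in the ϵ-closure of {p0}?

7

Start with {p0}.
From p0 via ϵ: add p3, p9.
From p3 via ϵ: add p1.
From p9 via ϵ: add p7.
From p1 via ϵ: add p4.
From p7 via ϵ: add p5.
ϵ-closure = {p0, p1, p3, p4, p5, p7, p9}, which has 7 states.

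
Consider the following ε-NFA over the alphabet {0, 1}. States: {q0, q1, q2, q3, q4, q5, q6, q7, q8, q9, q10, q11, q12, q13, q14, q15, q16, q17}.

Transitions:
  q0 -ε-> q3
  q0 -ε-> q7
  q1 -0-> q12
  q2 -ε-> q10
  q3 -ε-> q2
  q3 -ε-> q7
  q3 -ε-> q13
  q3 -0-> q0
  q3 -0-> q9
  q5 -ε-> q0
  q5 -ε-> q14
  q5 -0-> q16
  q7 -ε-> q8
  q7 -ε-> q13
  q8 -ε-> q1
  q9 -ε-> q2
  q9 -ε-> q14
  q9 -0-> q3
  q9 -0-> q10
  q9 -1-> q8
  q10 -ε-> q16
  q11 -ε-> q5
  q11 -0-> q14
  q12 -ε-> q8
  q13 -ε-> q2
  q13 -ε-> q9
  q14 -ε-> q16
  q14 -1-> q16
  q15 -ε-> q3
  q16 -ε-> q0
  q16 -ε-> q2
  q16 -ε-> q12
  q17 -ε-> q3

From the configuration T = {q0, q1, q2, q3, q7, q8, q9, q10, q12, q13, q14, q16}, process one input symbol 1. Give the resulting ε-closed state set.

{q0, q1, q2, q3, q7, q8, q9, q10, q12, q13, q14, q16}

q9 on 1 → {q8}.
q14 on 1 → {q16}.
No 1-transition from q0, q1, q2, q3, q7, q8, q10, q12, q13, q16.
Union after reading 1: {q8, q16}.
Now take the ε-closure:
From q8 via ε: add q1.
From q16 via ε: add q0, q2, q12.
From q0 via ε: add q3, q7.
From q2 via ε: add q10.
From q3 via ε: add q13.
From q13 via ε: add q9.
From q9 via ε: add q14.
No new states can be added; the closed set is {q0, q1, q2, q3, q7, q8, q9, q10, q12, q13, q14, q16}.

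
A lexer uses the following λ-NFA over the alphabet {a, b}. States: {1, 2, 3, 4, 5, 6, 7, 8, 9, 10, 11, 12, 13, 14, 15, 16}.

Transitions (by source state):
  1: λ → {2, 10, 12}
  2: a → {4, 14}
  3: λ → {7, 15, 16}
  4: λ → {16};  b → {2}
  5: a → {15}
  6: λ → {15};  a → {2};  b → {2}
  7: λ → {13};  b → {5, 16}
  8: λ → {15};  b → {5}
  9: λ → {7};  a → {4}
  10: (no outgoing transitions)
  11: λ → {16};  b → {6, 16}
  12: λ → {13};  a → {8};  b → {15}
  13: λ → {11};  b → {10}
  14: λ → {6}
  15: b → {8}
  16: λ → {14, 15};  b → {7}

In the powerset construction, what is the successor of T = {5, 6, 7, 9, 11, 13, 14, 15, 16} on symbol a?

5 on a → {15}.
6 on a → {2}.
9 on a → {4}.
No a-transition from 7, 11, 13, 14, 15, 16.
Union after reading a: {2, 4, 15}.
Now take the λ-closure:
From 4 via λ: add 16.
From 16 via λ: add 14.
From 14 via λ: add 6.
No new states can be added; the closed set is {2, 4, 6, 14, 15, 16}.

{2, 4, 6, 14, 15, 16}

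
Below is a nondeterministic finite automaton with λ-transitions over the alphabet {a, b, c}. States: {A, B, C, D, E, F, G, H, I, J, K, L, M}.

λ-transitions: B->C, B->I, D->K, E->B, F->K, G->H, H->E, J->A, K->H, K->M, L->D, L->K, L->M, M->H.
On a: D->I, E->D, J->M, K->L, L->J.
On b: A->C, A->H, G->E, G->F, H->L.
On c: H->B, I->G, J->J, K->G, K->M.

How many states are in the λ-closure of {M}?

6

Start with {M}.
From M via λ: add H.
From H via λ: add E.
From E via λ: add B.
From B via λ: add C, I.
λ-closure = {B, C, E, H, I, M}, which has 6 states.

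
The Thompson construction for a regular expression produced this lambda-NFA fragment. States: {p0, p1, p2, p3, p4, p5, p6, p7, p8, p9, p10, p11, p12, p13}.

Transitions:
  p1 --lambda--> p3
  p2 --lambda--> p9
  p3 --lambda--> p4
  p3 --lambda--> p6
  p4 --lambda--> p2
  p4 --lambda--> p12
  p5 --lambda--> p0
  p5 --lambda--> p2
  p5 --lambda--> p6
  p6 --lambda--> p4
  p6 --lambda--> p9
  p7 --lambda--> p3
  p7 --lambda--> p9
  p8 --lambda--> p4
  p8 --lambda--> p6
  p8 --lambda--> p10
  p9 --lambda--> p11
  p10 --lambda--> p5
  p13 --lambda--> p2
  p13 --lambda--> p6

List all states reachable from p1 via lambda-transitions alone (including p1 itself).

{p1, p2, p3, p4, p6, p9, p11, p12}

Start with {p1}.
From p1 via lambda: add p3.
From p3 via lambda: add p4, p6.
From p4 via lambda: add p2, p12.
From p6 via lambda: add p9.
From p9 via lambda: add p11.
No new states can be added; the closed set is {p1, p2, p3, p4, p6, p9, p11, p12}.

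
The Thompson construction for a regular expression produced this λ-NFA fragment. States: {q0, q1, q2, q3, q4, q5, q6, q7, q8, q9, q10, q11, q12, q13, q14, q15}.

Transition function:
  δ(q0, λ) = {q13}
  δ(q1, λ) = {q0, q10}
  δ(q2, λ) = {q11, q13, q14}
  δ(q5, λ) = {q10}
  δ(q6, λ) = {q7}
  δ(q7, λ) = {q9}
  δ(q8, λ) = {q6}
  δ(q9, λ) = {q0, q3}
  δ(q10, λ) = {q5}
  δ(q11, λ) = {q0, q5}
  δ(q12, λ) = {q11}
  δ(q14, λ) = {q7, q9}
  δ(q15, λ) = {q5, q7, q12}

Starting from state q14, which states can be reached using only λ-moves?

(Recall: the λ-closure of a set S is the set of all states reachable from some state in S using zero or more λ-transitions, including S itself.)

{q0, q3, q7, q9, q13, q14}

Start with {q14}.
From q14 via λ: add q7, q9.
From q9 via λ: add q0, q3.
From q0 via λ: add q13.
No new states can be added; the closed set is {q0, q3, q7, q9, q13, q14}.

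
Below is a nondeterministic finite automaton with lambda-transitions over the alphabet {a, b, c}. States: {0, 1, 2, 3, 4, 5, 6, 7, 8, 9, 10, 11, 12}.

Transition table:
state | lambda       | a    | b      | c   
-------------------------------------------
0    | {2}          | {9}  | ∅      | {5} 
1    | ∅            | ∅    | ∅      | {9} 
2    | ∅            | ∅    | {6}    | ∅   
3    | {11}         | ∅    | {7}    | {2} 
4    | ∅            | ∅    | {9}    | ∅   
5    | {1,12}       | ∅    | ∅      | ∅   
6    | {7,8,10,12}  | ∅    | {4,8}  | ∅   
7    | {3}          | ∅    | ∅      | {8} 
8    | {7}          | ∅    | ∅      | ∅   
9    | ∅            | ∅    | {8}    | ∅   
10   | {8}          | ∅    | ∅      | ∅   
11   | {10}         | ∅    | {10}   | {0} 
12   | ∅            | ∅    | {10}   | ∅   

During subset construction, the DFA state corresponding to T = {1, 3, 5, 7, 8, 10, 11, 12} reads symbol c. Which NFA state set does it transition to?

1 on c → {9}.
3 on c → {2}.
7 on c → {8}.
11 on c → {0}.
No c-transition from 5, 8, 10, 12.
Union after reading c: {0, 2, 8, 9}.
Now take the lambda-closure:
From 8 via lambda: add 7.
From 7 via lambda: add 3.
From 3 via lambda: add 11.
From 11 via lambda: add 10.
No new states can be added; the closed set is {0, 2, 3, 7, 8, 9, 10, 11}.

{0, 2, 3, 7, 8, 9, 10, 11}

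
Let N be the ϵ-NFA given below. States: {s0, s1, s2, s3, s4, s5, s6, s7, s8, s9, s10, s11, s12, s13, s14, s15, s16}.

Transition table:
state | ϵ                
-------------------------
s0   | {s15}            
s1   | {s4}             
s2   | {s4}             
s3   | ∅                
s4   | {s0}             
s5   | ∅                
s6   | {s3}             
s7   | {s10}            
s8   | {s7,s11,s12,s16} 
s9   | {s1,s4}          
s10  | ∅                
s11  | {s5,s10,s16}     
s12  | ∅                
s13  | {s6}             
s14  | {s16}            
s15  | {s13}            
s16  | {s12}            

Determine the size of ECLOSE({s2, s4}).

Start with {s2, s4}.
From s4 via ϵ: add s0.
From s0 via ϵ: add s15.
From s15 via ϵ: add s13.
From s13 via ϵ: add s6.
From s6 via ϵ: add s3.
ϵ-closure = {s0, s2, s3, s4, s6, s13, s15}, which has 7 states.

7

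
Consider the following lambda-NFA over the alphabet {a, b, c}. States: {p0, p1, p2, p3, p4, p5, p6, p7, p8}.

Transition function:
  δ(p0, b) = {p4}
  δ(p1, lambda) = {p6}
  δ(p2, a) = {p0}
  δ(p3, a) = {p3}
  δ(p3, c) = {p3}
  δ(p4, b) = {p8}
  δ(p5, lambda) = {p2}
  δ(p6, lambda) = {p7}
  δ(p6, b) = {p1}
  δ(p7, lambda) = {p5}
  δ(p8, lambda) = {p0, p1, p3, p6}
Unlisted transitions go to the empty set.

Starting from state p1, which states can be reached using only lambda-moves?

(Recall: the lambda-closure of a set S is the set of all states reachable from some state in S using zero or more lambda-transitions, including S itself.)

Start with {p1}.
From p1 via lambda: add p6.
From p6 via lambda: add p7.
From p7 via lambda: add p5.
From p5 via lambda: add p2.
No new states can be added; the closed set is {p1, p2, p5, p6, p7}.

{p1, p2, p5, p6, p7}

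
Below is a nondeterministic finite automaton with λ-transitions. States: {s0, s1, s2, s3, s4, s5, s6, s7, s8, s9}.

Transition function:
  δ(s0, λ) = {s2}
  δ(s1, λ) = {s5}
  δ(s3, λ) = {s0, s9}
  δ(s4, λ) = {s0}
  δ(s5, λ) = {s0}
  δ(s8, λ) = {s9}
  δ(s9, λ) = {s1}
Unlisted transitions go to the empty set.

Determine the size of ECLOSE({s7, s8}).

Start with {s7, s8}.
From s8 via λ: add s9.
From s9 via λ: add s1.
From s1 via λ: add s5.
From s5 via λ: add s0.
From s0 via λ: add s2.
λ-closure = {s0, s1, s2, s5, s7, s8, s9}, which has 7 states.

7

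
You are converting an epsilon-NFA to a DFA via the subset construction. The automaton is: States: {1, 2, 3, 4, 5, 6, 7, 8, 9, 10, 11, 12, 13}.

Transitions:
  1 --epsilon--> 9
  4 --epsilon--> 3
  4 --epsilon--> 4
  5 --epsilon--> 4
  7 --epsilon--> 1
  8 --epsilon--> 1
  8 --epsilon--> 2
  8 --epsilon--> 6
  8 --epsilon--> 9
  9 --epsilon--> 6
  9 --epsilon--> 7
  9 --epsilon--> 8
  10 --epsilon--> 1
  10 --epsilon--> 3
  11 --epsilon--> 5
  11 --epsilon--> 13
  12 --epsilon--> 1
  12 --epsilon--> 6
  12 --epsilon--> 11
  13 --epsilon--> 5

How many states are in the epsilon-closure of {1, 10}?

Start with {1, 10}.
From 1 via epsilon: add 9.
From 10 via epsilon: add 3.
From 9 via epsilon: add 6, 7, 8.
From 8 via epsilon: add 2.
epsilon-closure = {1, 2, 3, 6, 7, 8, 9, 10}, which has 8 states.

8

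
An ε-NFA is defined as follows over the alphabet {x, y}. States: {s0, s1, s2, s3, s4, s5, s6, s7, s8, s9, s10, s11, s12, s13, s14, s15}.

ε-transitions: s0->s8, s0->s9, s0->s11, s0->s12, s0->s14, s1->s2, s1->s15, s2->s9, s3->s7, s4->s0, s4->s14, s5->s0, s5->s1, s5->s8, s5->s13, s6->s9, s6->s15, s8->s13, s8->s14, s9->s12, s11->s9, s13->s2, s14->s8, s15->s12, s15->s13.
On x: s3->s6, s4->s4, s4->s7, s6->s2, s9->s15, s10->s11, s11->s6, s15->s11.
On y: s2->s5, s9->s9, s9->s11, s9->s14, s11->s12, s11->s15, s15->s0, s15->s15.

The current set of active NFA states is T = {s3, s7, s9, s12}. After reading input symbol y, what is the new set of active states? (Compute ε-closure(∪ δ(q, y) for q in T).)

s9 on y → {s9, s11, s14}.
No y-transition from s3, s7, s12.
Union after reading y: {s9, s11, s14}.
Now take the ε-closure:
From s9 via ε: add s12.
From s14 via ε: add s8.
From s8 via ε: add s13.
From s13 via ε: add s2.
No new states can be added; the closed set is {s2, s8, s9, s11, s12, s13, s14}.

{s2, s8, s9, s11, s12, s13, s14}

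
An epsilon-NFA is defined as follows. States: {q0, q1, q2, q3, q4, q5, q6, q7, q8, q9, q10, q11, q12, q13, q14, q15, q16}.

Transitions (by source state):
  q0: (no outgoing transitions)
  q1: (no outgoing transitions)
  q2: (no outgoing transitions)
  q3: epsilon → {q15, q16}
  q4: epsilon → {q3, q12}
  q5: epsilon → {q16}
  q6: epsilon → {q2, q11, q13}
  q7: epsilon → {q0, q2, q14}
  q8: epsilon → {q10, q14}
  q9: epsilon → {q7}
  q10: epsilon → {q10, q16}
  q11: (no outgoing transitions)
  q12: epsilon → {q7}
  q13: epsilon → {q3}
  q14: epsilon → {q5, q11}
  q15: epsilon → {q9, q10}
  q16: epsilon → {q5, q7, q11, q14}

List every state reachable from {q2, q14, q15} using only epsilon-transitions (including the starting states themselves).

Start with {q2, q14, q15}.
From q14 via epsilon: add q5, q11.
From q15 via epsilon: add q9, q10.
From q5 via epsilon: add q16.
From q9 via epsilon: add q7.
From q7 via epsilon: add q0.
No new states can be added; the closed set is {q0, q2, q5, q7, q9, q10, q11, q14, q15, q16}.

{q0, q2, q5, q7, q9, q10, q11, q14, q15, q16}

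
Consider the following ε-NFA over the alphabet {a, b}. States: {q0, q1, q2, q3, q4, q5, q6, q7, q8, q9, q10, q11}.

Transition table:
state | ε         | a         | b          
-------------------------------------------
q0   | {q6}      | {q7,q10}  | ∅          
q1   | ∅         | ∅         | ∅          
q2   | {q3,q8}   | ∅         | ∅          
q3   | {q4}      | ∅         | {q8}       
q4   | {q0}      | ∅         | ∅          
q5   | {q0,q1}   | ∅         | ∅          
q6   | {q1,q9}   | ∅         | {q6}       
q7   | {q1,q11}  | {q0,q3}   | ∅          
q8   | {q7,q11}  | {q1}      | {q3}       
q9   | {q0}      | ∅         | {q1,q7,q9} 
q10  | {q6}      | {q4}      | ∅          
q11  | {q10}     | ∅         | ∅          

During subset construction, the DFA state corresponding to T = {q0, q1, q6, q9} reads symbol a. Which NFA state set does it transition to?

q0 on a → {q7, q10}.
No a-transition from q1, q6, q9.
Union after reading a: {q7, q10}.
Now take the ε-closure:
From q7 via ε: add q1, q11.
From q10 via ε: add q6.
From q6 via ε: add q9.
From q9 via ε: add q0.
No new states can be added; the closed set is {q0, q1, q6, q7, q9, q10, q11}.

{q0, q1, q6, q7, q9, q10, q11}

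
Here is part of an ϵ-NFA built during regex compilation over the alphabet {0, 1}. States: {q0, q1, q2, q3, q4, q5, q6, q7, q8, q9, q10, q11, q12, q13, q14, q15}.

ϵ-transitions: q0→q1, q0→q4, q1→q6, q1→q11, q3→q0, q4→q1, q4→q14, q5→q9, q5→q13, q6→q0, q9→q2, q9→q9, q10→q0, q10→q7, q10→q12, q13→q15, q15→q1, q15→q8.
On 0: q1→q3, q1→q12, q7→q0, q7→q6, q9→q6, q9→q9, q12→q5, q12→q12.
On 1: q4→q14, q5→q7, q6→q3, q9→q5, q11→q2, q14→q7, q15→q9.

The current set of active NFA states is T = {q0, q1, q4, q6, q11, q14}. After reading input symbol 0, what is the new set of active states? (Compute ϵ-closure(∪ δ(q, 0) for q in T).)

q1 on 0 → {q3, q12}.
No 0-transition from q0, q4, q6, q11, q14.
Union after reading 0: {q3, q12}.
Now take the ϵ-closure:
From q3 via ϵ: add q0.
From q0 via ϵ: add q1, q4.
From q1 via ϵ: add q6, q11.
From q4 via ϵ: add q14.
No new states can be added; the closed set is {q0, q1, q3, q4, q6, q11, q12, q14}.

{q0, q1, q3, q4, q6, q11, q12, q14}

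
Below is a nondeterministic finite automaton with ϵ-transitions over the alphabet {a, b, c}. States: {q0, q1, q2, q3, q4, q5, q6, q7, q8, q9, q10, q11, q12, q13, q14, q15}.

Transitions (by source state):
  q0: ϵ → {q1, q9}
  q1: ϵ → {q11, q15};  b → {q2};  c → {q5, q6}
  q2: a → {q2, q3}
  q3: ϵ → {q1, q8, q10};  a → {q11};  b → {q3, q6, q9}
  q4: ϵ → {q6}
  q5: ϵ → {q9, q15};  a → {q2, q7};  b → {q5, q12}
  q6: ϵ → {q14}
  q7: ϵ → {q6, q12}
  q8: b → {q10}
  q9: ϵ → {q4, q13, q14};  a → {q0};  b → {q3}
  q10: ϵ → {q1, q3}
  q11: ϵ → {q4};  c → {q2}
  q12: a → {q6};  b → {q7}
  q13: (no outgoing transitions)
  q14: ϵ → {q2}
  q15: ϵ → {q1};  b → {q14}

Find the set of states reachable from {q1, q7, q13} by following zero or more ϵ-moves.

{q1, q2, q4, q6, q7, q11, q12, q13, q14, q15}

Start with {q1, q7, q13}.
From q1 via ϵ: add q11, q15.
From q7 via ϵ: add q6, q12.
From q6 via ϵ: add q14.
From q11 via ϵ: add q4.
From q14 via ϵ: add q2.
No new states can be added; the closed set is {q1, q2, q4, q6, q7, q11, q12, q13, q14, q15}.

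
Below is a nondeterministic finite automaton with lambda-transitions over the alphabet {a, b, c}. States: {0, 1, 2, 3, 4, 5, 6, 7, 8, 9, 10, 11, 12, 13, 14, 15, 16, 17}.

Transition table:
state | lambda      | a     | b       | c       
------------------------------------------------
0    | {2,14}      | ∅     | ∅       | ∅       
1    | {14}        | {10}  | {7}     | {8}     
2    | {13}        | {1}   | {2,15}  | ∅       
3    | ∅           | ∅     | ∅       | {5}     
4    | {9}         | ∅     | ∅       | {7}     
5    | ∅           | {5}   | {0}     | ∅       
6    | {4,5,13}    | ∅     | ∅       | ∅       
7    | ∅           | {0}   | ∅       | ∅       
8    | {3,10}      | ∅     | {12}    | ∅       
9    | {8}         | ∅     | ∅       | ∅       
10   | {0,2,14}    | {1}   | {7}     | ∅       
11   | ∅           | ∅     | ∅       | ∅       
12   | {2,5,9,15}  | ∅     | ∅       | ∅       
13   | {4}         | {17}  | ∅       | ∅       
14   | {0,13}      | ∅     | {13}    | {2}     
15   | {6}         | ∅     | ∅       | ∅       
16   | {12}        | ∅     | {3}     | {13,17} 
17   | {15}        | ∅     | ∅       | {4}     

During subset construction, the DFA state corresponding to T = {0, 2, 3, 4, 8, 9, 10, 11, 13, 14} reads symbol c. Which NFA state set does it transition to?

3 on c → {5}.
4 on c → {7}.
14 on c → {2}.
No c-transition from 0, 2, 8, 9, 10, 11, 13.
Union after reading c: {2, 5, 7}.
Now take the lambda-closure:
From 2 via lambda: add 13.
From 13 via lambda: add 4.
From 4 via lambda: add 9.
From 9 via lambda: add 8.
From 8 via lambda: add 3, 10.
From 10 via lambda: add 0, 14.
No new states can be added; the closed set is {0, 2, 3, 4, 5, 7, 8, 9, 10, 13, 14}.

{0, 2, 3, 4, 5, 7, 8, 9, 10, 13, 14}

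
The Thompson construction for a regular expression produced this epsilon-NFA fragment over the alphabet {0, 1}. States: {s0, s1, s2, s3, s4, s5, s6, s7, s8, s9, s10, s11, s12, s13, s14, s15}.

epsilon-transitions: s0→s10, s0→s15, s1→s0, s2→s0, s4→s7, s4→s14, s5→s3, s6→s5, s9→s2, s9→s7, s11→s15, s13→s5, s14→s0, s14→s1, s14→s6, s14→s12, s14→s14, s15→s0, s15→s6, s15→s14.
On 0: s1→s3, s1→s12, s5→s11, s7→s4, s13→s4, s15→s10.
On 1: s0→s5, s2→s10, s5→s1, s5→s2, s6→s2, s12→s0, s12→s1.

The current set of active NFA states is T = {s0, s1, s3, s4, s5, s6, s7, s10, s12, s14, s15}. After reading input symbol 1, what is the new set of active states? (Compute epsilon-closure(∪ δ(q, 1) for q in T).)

s0 on 1 → {s5}.
s5 on 1 → {s1, s2}.
s6 on 1 → {s2}.
s12 on 1 → {s0, s1}.
No 1-transition from s1, s3, s4, s7, s10, s14, s15.
Union after reading 1: {s0, s1, s2, s5}.
Now take the epsilon-closure:
From s0 via epsilon: add s10, s15.
From s5 via epsilon: add s3.
From s15 via epsilon: add s6, s14.
From s14 via epsilon: add s12.
No new states can be added; the closed set is {s0, s1, s2, s3, s5, s6, s10, s12, s14, s15}.

{s0, s1, s2, s3, s5, s6, s10, s12, s14, s15}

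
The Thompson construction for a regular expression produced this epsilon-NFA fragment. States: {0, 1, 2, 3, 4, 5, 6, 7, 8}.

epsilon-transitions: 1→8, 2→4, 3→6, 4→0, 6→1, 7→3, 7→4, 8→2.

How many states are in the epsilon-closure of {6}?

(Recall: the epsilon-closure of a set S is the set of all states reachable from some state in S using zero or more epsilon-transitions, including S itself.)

6

Start with {6}.
From 6 via epsilon: add 1.
From 1 via epsilon: add 8.
From 8 via epsilon: add 2.
From 2 via epsilon: add 4.
From 4 via epsilon: add 0.
epsilon-closure = {0, 1, 2, 4, 6, 8}, which has 6 states.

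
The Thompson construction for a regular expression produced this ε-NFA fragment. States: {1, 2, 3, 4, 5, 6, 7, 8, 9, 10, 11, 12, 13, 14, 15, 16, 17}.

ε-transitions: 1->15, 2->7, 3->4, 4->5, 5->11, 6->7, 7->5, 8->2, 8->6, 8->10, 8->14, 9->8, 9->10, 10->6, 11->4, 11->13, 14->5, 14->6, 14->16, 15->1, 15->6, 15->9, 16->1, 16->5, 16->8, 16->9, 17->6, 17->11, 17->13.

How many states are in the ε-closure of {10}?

7

Start with {10}.
From 10 via ε: add 6.
From 6 via ε: add 7.
From 7 via ε: add 5.
From 5 via ε: add 11.
From 11 via ε: add 4, 13.
ε-closure = {4, 5, 6, 7, 10, 11, 13}, which has 7 states.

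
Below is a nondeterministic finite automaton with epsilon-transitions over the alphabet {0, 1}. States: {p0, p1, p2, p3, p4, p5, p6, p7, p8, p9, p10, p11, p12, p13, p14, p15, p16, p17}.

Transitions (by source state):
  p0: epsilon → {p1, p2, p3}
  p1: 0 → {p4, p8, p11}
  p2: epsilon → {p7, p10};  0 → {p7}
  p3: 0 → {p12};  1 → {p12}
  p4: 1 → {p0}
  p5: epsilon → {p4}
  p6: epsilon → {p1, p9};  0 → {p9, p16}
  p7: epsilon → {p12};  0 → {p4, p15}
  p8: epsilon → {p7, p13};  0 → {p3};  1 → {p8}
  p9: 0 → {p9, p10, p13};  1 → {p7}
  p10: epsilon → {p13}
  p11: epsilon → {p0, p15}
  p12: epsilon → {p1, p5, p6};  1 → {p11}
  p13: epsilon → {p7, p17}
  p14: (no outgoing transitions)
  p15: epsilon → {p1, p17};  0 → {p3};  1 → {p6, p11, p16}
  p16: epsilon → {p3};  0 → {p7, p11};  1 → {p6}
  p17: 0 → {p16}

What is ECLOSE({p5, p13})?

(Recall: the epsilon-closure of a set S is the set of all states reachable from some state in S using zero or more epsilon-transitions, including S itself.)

Start with {p5, p13}.
From p5 via epsilon: add p4.
From p13 via epsilon: add p7, p17.
From p7 via epsilon: add p12.
From p12 via epsilon: add p1, p6.
From p6 via epsilon: add p9.
No new states can be added; the closed set is {p1, p4, p5, p6, p7, p9, p12, p13, p17}.

{p1, p4, p5, p6, p7, p9, p12, p13, p17}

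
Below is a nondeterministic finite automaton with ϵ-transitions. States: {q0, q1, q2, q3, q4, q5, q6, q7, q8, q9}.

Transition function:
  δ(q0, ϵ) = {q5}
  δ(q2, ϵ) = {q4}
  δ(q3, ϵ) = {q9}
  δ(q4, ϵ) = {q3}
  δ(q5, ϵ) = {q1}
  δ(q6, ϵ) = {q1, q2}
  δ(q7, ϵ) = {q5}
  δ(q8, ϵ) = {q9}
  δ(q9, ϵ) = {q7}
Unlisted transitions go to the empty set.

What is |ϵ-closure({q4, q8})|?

Start with {q4, q8}.
From q4 via ϵ: add q3.
From q8 via ϵ: add q9.
From q9 via ϵ: add q7.
From q7 via ϵ: add q5.
From q5 via ϵ: add q1.
ϵ-closure = {q1, q3, q4, q5, q7, q8, q9}, which has 7 states.

7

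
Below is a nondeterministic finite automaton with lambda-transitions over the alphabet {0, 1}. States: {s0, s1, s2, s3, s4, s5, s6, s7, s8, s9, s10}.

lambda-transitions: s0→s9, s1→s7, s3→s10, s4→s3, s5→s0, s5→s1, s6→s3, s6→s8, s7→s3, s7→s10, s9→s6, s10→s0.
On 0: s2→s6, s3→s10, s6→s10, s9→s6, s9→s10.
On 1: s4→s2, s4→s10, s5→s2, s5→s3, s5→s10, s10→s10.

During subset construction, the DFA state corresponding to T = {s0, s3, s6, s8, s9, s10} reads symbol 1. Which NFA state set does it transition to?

{s0, s3, s6, s8, s9, s10}

s10 on 1 → {s10}.
No 1-transition from s0, s3, s6, s8, s9.
Union after reading 1: {s10}.
Now take the lambda-closure:
From s10 via lambda: add s0.
From s0 via lambda: add s9.
From s9 via lambda: add s6.
From s6 via lambda: add s3, s8.
No new states can be added; the closed set is {s0, s3, s6, s8, s9, s10}.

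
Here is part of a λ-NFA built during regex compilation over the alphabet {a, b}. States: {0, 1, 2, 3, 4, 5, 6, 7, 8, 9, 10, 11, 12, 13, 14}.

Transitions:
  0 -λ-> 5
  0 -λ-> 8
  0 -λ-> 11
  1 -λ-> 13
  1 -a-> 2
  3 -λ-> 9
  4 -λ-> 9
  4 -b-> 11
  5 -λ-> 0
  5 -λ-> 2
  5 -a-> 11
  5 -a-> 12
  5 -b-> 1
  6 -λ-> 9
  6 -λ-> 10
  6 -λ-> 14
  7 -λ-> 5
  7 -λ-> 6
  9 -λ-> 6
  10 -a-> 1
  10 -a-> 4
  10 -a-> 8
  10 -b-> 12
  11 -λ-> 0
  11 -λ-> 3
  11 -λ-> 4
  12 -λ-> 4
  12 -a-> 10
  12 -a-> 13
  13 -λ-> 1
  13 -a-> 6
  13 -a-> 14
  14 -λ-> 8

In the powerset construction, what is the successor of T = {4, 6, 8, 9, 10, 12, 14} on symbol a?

10 on a → {1, 4, 8}.
12 on a → {10, 13}.
No a-transition from 4, 6, 8, 9, 14.
Union after reading a: {1, 4, 8, 10, 13}.
Now take the λ-closure:
From 4 via λ: add 9.
From 9 via λ: add 6.
From 6 via λ: add 14.
No new states can be added; the closed set is {1, 4, 6, 8, 9, 10, 13, 14}.

{1, 4, 6, 8, 9, 10, 13, 14}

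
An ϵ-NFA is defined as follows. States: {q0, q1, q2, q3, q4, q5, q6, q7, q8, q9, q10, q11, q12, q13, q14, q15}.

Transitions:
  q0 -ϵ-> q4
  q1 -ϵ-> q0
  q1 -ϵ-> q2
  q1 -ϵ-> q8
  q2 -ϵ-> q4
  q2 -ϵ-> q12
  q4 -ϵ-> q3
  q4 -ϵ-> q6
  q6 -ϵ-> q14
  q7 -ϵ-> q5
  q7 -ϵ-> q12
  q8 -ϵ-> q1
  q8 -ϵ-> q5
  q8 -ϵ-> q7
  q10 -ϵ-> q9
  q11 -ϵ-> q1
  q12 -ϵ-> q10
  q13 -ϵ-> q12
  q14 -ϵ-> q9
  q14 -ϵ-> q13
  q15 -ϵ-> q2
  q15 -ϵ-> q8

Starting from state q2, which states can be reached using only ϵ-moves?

Start with {q2}.
From q2 via ϵ: add q4, q12.
From q4 via ϵ: add q3, q6.
From q12 via ϵ: add q10.
From q6 via ϵ: add q14.
From q10 via ϵ: add q9.
From q14 via ϵ: add q13.
No new states can be added; the closed set is {q2, q3, q4, q6, q9, q10, q12, q13, q14}.

{q2, q3, q4, q6, q9, q10, q12, q13, q14}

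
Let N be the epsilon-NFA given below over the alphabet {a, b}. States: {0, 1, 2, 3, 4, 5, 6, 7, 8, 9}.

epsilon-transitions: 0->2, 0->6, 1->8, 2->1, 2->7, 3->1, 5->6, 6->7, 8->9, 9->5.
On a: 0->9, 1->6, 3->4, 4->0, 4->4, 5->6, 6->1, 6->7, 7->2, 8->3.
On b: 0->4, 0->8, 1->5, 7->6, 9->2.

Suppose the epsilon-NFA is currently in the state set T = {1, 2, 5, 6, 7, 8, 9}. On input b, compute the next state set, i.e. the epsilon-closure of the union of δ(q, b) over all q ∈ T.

{1, 2, 5, 6, 7, 8, 9}

1 on b → {5}.
7 on b → {6}.
9 on b → {2}.
No b-transition from 2, 5, 6, 8.
Union after reading b: {2, 5, 6}.
Now take the epsilon-closure:
From 2 via epsilon: add 1, 7.
From 1 via epsilon: add 8.
From 8 via epsilon: add 9.
No new states can be added; the closed set is {1, 2, 5, 6, 7, 8, 9}.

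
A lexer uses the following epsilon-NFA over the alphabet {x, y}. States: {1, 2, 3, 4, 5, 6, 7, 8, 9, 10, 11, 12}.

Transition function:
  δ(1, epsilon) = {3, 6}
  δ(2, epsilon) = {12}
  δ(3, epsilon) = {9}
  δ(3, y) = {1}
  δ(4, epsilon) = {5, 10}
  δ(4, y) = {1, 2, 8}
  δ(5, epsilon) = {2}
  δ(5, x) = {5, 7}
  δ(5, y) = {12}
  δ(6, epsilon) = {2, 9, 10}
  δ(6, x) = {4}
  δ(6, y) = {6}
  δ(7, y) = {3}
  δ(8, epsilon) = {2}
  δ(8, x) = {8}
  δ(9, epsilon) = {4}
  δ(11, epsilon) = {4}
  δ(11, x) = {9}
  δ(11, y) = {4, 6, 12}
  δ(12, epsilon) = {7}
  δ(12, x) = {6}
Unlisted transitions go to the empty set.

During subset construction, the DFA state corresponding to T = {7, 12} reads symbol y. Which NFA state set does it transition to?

7 on y → {3}.
No y-transition from 12.
Union after reading y: {3}.
Now take the epsilon-closure:
From 3 via epsilon: add 9.
From 9 via epsilon: add 4.
From 4 via epsilon: add 5, 10.
From 5 via epsilon: add 2.
From 2 via epsilon: add 12.
From 12 via epsilon: add 7.
No new states can be added; the closed set is {2, 3, 4, 5, 7, 9, 10, 12}.

{2, 3, 4, 5, 7, 9, 10, 12}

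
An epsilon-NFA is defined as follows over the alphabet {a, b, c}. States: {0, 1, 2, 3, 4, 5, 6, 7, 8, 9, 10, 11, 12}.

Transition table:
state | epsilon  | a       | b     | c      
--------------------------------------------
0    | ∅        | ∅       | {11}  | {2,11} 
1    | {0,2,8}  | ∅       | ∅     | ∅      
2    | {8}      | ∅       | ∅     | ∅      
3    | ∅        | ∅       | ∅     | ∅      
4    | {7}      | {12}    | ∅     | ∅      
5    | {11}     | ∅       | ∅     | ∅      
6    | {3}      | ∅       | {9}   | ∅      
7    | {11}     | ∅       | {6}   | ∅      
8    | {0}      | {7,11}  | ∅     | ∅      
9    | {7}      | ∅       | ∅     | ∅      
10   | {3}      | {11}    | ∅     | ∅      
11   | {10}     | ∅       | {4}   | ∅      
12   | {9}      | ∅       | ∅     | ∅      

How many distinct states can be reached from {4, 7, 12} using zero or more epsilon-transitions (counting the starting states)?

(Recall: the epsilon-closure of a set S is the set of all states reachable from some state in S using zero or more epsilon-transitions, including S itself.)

Start with {4, 7, 12}.
From 7 via epsilon: add 11.
From 12 via epsilon: add 9.
From 11 via epsilon: add 10.
From 10 via epsilon: add 3.
epsilon-closure = {3, 4, 7, 9, 10, 11, 12}, which has 7 states.

7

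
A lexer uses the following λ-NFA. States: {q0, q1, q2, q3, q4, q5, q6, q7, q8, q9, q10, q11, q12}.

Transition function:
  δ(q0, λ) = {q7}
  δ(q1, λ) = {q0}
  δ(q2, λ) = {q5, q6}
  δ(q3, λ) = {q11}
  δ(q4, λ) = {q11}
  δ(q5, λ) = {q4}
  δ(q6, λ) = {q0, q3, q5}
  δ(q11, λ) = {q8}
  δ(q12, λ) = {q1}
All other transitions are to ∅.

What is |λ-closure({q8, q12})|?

Start with {q8, q12}.
From q12 via λ: add q1.
From q1 via λ: add q0.
From q0 via λ: add q7.
λ-closure = {q0, q1, q7, q8, q12}, which has 5 states.

5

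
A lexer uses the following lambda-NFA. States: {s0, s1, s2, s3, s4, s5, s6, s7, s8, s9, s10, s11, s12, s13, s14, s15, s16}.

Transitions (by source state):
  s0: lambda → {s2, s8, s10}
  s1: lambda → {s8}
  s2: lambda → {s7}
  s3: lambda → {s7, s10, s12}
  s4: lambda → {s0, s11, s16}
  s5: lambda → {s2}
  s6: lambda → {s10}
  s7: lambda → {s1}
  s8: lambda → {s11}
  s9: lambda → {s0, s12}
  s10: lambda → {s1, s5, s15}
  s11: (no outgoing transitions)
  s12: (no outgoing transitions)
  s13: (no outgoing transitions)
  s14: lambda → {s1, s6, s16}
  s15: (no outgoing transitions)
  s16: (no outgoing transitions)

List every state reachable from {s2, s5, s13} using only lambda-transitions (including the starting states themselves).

{s1, s2, s5, s7, s8, s11, s13}

Start with {s2, s5, s13}.
From s2 via lambda: add s7.
From s7 via lambda: add s1.
From s1 via lambda: add s8.
From s8 via lambda: add s11.
No new states can be added; the closed set is {s1, s2, s5, s7, s8, s11, s13}.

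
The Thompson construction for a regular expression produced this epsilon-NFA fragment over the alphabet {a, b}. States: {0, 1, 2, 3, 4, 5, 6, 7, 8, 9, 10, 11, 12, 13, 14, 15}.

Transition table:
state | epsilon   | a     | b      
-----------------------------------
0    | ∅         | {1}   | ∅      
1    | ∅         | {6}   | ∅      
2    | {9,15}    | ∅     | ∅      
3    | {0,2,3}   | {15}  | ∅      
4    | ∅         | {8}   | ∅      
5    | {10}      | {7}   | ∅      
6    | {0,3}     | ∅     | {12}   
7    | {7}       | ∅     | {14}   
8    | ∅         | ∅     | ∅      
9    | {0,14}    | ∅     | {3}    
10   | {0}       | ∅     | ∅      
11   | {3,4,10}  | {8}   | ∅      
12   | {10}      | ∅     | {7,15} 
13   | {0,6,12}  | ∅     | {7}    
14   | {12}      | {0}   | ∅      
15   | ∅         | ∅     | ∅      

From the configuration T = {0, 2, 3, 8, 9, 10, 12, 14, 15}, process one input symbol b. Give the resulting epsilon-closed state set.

{0, 2, 3, 7, 9, 10, 12, 14, 15}

9 on b → {3}.
12 on b → {7, 15}.
No b-transition from 0, 2, 3, 8, 10, 14, 15.
Union after reading b: {3, 7, 15}.
Now take the epsilon-closure:
From 3 via epsilon: add 0, 2.
From 2 via epsilon: add 9.
From 9 via epsilon: add 14.
From 14 via epsilon: add 12.
From 12 via epsilon: add 10.
No new states can be added; the closed set is {0, 2, 3, 7, 9, 10, 12, 14, 15}.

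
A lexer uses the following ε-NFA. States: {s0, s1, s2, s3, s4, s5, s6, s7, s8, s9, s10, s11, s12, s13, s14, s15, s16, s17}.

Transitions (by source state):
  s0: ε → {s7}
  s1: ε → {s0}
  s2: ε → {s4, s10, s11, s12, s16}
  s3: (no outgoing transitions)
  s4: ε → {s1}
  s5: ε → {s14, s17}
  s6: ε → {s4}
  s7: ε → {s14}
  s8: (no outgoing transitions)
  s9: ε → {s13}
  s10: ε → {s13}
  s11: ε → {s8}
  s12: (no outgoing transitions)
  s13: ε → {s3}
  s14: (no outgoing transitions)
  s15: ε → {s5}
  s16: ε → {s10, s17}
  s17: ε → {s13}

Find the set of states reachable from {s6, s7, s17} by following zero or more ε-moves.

{s0, s1, s3, s4, s6, s7, s13, s14, s17}

Start with {s6, s7, s17}.
From s6 via ε: add s4.
From s7 via ε: add s14.
From s17 via ε: add s13.
From s4 via ε: add s1.
From s13 via ε: add s3.
From s1 via ε: add s0.
No new states can be added; the closed set is {s0, s1, s3, s4, s6, s7, s13, s14, s17}.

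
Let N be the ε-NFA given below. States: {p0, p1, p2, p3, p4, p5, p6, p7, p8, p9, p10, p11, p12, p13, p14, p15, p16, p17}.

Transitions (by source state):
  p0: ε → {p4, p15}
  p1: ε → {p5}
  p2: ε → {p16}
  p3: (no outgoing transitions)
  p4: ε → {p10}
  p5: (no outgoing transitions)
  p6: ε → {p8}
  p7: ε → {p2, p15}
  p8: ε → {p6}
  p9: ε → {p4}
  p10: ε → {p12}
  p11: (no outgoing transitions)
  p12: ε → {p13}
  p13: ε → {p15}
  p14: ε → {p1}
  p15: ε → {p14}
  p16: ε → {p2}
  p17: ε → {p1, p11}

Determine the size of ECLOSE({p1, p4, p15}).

Start with {p1, p4, p15}.
From p1 via ε: add p5.
From p4 via ε: add p10.
From p15 via ε: add p14.
From p10 via ε: add p12.
From p12 via ε: add p13.
ε-closure = {p1, p4, p5, p10, p12, p13, p14, p15}, which has 8 states.

8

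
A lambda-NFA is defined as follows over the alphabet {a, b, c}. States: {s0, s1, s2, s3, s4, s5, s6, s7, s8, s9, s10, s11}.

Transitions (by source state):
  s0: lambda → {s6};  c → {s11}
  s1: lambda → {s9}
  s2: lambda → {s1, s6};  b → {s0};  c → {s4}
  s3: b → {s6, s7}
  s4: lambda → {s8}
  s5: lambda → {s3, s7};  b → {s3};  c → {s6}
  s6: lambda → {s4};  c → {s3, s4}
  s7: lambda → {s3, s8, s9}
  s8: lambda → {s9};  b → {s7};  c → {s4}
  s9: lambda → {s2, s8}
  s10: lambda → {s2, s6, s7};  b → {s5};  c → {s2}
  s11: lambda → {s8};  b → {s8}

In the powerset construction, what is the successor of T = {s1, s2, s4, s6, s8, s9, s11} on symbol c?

s2 on c → {s4}.
s6 on c → {s3, s4}.
s8 on c → {s4}.
No c-transition from s1, s4, s9, s11.
Union after reading c: {s3, s4}.
Now take the lambda-closure:
From s4 via lambda: add s8.
From s8 via lambda: add s9.
From s9 via lambda: add s2.
From s2 via lambda: add s1, s6.
No new states can be added; the closed set is {s1, s2, s3, s4, s6, s8, s9}.

{s1, s2, s3, s4, s6, s8, s9}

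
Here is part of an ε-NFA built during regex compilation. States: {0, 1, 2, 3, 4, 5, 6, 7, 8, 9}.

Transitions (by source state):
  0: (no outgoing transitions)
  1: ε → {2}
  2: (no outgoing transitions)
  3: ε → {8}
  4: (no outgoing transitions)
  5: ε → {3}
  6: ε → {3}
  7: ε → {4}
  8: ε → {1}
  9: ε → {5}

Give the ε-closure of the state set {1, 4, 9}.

Start with {1, 4, 9}.
From 1 via ε: add 2.
From 9 via ε: add 5.
From 5 via ε: add 3.
From 3 via ε: add 8.
No new states can be added; the closed set is {1, 2, 3, 4, 5, 8, 9}.

{1, 2, 3, 4, 5, 8, 9}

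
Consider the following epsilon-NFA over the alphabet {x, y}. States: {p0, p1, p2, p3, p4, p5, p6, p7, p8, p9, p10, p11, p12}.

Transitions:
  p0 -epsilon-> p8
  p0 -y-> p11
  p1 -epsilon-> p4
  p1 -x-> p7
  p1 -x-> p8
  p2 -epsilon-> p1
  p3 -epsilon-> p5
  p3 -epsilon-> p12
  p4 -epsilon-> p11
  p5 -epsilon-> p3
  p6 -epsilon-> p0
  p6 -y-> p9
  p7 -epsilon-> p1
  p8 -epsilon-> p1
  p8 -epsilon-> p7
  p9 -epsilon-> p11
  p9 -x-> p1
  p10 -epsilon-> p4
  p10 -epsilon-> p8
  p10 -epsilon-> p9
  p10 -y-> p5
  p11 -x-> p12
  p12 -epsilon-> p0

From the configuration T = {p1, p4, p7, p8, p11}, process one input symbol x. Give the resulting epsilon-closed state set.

p1 on x → {p7, p8}.
p11 on x → {p12}.
No x-transition from p4, p7, p8.
Union after reading x: {p7, p8, p12}.
Now take the epsilon-closure:
From p7 via epsilon: add p1.
From p12 via epsilon: add p0.
From p1 via epsilon: add p4.
From p4 via epsilon: add p11.
No new states can be added; the closed set is {p0, p1, p4, p7, p8, p11, p12}.

{p0, p1, p4, p7, p8, p11, p12}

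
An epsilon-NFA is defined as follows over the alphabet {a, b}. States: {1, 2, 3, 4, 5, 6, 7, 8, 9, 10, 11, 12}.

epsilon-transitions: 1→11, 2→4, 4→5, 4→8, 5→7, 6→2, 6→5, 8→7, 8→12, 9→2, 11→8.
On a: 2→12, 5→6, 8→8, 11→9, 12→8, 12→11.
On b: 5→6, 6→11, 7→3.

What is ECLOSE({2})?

Start with {2}.
From 2 via epsilon: add 4.
From 4 via epsilon: add 5, 8.
From 5 via epsilon: add 7.
From 8 via epsilon: add 12.
No new states can be added; the closed set is {2, 4, 5, 7, 8, 12}.

{2, 4, 5, 7, 8, 12}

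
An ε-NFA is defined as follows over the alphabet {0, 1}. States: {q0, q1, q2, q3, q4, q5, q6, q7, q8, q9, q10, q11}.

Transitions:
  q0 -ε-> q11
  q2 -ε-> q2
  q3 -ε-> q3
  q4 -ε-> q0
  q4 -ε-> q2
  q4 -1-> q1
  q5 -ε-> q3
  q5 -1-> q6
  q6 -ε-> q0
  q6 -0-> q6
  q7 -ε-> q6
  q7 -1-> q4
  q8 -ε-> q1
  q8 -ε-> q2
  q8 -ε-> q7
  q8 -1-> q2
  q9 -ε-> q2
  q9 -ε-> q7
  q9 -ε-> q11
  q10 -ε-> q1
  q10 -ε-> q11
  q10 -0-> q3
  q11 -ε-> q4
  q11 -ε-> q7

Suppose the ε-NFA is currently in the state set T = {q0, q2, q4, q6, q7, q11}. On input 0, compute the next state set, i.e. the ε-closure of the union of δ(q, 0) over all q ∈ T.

{q0, q2, q4, q6, q7, q11}

q6 on 0 → {q6}.
No 0-transition from q0, q2, q4, q7, q11.
Union after reading 0: {q6}.
Now take the ε-closure:
From q6 via ε: add q0.
From q0 via ε: add q11.
From q11 via ε: add q4, q7.
From q4 via ε: add q2.
No new states can be added; the closed set is {q0, q2, q4, q6, q7, q11}.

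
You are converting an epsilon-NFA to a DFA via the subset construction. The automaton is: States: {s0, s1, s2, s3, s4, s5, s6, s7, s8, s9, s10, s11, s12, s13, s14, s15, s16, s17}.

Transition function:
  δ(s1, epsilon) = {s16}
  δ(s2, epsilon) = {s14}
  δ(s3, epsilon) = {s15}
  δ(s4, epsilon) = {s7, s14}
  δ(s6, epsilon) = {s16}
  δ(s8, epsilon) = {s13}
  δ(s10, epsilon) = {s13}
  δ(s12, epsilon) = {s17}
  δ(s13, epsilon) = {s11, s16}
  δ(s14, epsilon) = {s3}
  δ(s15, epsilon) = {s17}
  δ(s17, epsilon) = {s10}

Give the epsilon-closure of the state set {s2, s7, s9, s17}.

Start with {s2, s7, s9, s17}.
From s2 via epsilon: add s14.
From s17 via epsilon: add s10.
From s10 via epsilon: add s13.
From s14 via epsilon: add s3.
From s3 via epsilon: add s15.
From s13 via epsilon: add s11, s16.
No new states can be added; the closed set is {s2, s3, s7, s9, s10, s11, s13, s14, s15, s16, s17}.

{s2, s3, s7, s9, s10, s11, s13, s14, s15, s16, s17}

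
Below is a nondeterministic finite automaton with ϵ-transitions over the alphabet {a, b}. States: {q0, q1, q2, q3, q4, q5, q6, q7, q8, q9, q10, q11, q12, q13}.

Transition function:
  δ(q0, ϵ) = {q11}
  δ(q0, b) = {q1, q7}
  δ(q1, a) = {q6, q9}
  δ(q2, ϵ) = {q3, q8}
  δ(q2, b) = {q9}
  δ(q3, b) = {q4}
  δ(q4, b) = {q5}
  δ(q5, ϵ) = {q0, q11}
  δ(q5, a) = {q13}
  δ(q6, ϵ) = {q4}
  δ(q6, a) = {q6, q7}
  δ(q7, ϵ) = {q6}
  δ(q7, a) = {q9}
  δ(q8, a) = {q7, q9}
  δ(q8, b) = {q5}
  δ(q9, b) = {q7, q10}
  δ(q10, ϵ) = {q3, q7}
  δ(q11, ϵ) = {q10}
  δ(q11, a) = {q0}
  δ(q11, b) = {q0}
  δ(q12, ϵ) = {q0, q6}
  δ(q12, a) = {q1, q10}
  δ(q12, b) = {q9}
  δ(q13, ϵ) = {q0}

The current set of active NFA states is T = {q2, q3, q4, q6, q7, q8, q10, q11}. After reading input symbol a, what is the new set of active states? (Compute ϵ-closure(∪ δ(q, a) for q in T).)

q6 on a → {q6, q7}.
q7 on a → {q9}.
q8 on a → {q7, q9}.
q11 on a → {q0}.
No a-transition from q2, q3, q4, q10.
Union after reading a: {q0, q6, q7, q9}.
Now take the ϵ-closure:
From q0 via ϵ: add q11.
From q6 via ϵ: add q4.
From q11 via ϵ: add q10.
From q10 via ϵ: add q3.
No new states can be added; the closed set is {q0, q3, q4, q6, q7, q9, q10, q11}.

{q0, q3, q4, q6, q7, q9, q10, q11}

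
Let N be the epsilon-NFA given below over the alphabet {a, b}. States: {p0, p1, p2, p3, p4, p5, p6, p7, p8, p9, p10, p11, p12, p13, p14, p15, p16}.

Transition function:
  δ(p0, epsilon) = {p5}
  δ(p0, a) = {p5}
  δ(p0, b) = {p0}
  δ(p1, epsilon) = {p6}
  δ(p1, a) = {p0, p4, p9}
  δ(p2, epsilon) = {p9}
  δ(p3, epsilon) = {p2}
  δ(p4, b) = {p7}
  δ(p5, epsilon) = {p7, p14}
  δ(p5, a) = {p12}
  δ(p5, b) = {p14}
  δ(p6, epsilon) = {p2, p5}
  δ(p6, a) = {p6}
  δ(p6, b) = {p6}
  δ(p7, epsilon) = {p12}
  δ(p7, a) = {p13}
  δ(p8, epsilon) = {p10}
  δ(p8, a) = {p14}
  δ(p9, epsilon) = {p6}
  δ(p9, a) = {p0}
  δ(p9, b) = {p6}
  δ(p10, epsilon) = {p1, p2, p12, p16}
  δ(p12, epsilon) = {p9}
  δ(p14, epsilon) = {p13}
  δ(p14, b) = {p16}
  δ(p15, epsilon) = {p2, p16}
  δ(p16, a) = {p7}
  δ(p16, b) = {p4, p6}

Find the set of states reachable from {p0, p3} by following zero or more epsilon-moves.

{p0, p2, p3, p5, p6, p7, p9, p12, p13, p14}

Start with {p0, p3}.
From p0 via epsilon: add p5.
From p3 via epsilon: add p2.
From p2 via epsilon: add p9.
From p5 via epsilon: add p7, p14.
From p7 via epsilon: add p12.
From p9 via epsilon: add p6.
From p14 via epsilon: add p13.
No new states can be added; the closed set is {p0, p2, p3, p5, p6, p7, p9, p12, p13, p14}.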